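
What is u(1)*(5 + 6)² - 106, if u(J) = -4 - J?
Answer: -711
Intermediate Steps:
u(1)*(5 + 6)² - 106 = (-4 - 1*1)*(5 + 6)² - 106 = (-4 - 1)*11² - 106 = -5*121 - 106 = -605 - 106 = -711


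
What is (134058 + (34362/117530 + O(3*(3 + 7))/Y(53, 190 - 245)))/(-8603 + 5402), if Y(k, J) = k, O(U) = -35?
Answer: -18153414236/433463415 ≈ -41.880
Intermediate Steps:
(134058 + (34362/117530 + O(3*(3 + 7))/Y(53, 190 - 245)))/(-8603 + 5402) = (134058 + (34362/117530 - 35/53))/(-8603 + 5402) = (134058 + (34362*(1/117530) - 35*1/53))/(-3201) = (134058 + (747/2555 - 35/53))*(-1/3201) = (134058 - 49834/135415)*(-1/3201) = (18153414236/135415)*(-1/3201) = -18153414236/433463415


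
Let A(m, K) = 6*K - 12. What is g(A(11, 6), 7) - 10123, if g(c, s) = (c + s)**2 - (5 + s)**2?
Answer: -9306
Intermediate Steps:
A(m, K) = -12 + 6*K
g(A(11, 6), 7) - 10123 = (((-12 + 6*6) + 7)**2 - (5 + 7)**2) - 10123 = (((-12 + 36) + 7)**2 - 1*12**2) - 10123 = ((24 + 7)**2 - 1*144) - 10123 = (31**2 - 144) - 10123 = (961 - 144) - 10123 = 817 - 10123 = -9306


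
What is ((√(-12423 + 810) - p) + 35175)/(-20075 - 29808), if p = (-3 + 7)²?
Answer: -35159/49883 - 7*I*√237/49883 ≈ -0.70483 - 0.0021603*I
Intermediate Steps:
p = 16 (p = 4² = 16)
((√(-12423 + 810) - p) + 35175)/(-20075 - 29808) = ((√(-12423 + 810) - 1*16) + 35175)/(-20075 - 29808) = ((√(-11613) - 16) + 35175)/(-49883) = ((7*I*√237 - 16) + 35175)*(-1/49883) = ((-16 + 7*I*√237) + 35175)*(-1/49883) = (35159 + 7*I*√237)*(-1/49883) = -35159/49883 - 7*I*√237/49883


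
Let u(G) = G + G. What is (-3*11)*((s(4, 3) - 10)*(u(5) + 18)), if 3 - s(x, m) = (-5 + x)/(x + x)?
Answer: 12705/2 ≈ 6352.5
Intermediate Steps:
u(G) = 2*G
s(x, m) = 3 - (-5 + x)/(2*x) (s(x, m) = 3 - (-5 + x)/(x + x) = 3 - (-5 + x)/(2*x))
(-3*11)*((s(4, 3) - 10)*(u(5) + 18)) = (-3*11)*(((5/2)*(1 + 4)/4 - 10)*(2*5 + 18)) = -33*((5/2)*(¼)*5 - 10)*(10 + 18) = -33*(25/8 - 10)*28 = -(-1815)*28/8 = -33*(-385/2) = 12705/2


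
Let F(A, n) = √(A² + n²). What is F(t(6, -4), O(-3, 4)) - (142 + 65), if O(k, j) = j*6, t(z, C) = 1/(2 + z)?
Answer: -207 + √36865/8 ≈ -183.00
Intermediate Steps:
O(k, j) = 6*j
F(t(6, -4), O(-3, 4)) - (142 + 65) = √((1/(2 + 6))² + (6*4)²) - (142 + 65) = √((1/8)² + 24²) - 1*207 = √((⅛)² + 576) - 207 = √(1/64 + 576) - 207 = √(36865/64) - 207 = √36865/8 - 207 = -207 + √36865/8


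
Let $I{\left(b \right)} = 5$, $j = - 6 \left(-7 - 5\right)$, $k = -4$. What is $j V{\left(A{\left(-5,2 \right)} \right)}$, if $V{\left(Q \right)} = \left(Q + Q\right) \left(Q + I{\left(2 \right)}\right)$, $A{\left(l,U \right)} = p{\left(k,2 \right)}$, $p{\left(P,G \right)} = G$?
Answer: $2016$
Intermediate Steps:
$j = 72$ ($j = \left(-6\right) \left(-12\right) = 72$)
$A{\left(l,U \right)} = 2$
$V{\left(Q \right)} = 2 Q \left(5 + Q\right)$ ($V{\left(Q \right)} = \left(Q + Q\right) \left(Q + 5\right) = 2 Q \left(5 + Q\right)$)
$j V{\left(A{\left(-5,2 \right)} \right)} = 72 \cdot 2 \cdot 2 \left(5 + 2\right) = 72 \cdot 2 \cdot 2 \cdot 7 = 72 \cdot 28 = 2016$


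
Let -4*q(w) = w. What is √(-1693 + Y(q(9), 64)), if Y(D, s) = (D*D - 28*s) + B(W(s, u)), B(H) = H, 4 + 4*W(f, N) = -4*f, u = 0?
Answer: I*√56719/4 ≈ 59.539*I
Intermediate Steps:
q(w) = -w/4
W(f, N) = -1 - f (W(f, N) = -1 + (-4*f)/4 = -1 - f)
Y(D, s) = -1 + D² - 29*s (Y(D, s) = (D*D - 28*s) + (-1 - s) = (D² - 28*s) + (-1 - s) = -1 + D² - 29*s)
√(-1693 + Y(q(9), 64)) = √(-1693 + (-1 + (-¼*9)² - 29*64)) = √(-1693 + (-1 + (-9/4)² - 1856)) = √(-1693 + (-1 + 81/16 - 1856)) = √(-1693 - 29631/16) = √(-56719/16) = I*√56719/4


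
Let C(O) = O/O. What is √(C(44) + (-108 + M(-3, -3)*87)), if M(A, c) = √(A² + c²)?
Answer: √(-107 + 261*√2) ≈ 16.190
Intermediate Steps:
C(O) = 1
√(C(44) + (-108 + M(-3, -3)*87)) = √(1 + (-108 + √((-3)² + (-3)²)*87)) = √(1 + (-108 + √(9 + 9)*87)) = √(1 + (-108 + √18*87)) = √(1 + (-108 + (3*√2)*87)) = √(1 + (-108 + 261*√2)) = √(-107 + 261*√2)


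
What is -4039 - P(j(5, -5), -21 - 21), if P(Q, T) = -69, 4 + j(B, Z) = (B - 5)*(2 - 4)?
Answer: -3970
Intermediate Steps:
j(B, Z) = 6 - 2*B (j(B, Z) = -4 + (B - 5)*(2 - 4) = -4 + (-5 + B)*(-2) = -4 + (10 - 2*B) = 6 - 2*B)
-4039 - P(j(5, -5), -21 - 21) = -4039 - 1*(-69) = -4039 + 69 = -3970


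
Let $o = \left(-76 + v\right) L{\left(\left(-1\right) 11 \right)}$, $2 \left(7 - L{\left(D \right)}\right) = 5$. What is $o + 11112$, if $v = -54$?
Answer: $10527$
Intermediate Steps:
$L{\left(D \right)} = \frac{9}{2}$ ($L{\left(D \right)} = 7 - \frac{5}{2} = \frac{9}{2}$)
$o = -585$ ($o = \left(-76 - 54\right) \frac{9}{2} = \left(-130\right) \frac{9}{2} = -585$)
$o + 11112 = -585 + 11112 = 10527$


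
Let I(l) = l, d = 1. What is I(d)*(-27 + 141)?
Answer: 114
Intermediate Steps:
I(d)*(-27 + 141) = 1*(-27 + 141) = 1*114 = 114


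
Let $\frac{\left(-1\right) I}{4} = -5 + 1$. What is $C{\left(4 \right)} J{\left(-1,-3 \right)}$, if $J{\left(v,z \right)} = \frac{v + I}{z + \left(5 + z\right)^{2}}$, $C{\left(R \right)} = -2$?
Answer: $-30$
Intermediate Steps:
$I = 16$ ($I = - 4 \left(-5 + 1\right) = \left(-4\right) \left(-4\right) = 16$)
$J{\left(v,z \right)} = \frac{16 + v}{z + \left(5 + z\right)^{2}}$ ($J{\left(v,z \right)} = \frac{v + 16}{z + \left(5 + z\right)^{2}} = \frac{16 + v}{z + \left(5 + z\right)^{2}}$)
$C{\left(4 \right)} J{\left(-1,-3 \right)} = - 2 \frac{16 - 1}{-3 + \left(5 - 3\right)^{2}} = - 2 \frac{1}{-3 + 2^{2}} \cdot 15 = - 2 \frac{1}{-3 + 4} \cdot 15 = - 2 \cdot 1^{-1} \cdot 15 = - 2 \cdot 1 \cdot 15 = \left(-2\right) 15 = -30$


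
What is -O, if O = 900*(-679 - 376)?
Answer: 949500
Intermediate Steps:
O = -949500 (O = 900*(-1055) = -949500)
-O = -1*(-949500) = 949500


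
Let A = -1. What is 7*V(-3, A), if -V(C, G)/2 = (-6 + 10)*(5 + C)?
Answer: -112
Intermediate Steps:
V(C, G) = -40 - 8*C (V(C, G) = -2*(-6 + 10)*(5 + C) = -8*(5 + C) = -2*(20 + 4*C) = -40 - 8*C)
7*V(-3, A) = 7*(-40 - 8*(-3)) = 7*(-40 + 24) = 7*(-16) = -112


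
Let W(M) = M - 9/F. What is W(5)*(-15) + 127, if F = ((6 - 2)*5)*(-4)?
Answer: 805/16 ≈ 50.313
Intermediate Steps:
F = -80 (F = (4*5)*(-4) = 20*(-4) = -80)
W(M) = 9/80 + M (W(M) = M - 9/(-80) = M - 9*(-1/80) = M + 9/80 = 9/80 + M)
W(5)*(-15) + 127 = (9/80 + 5)*(-15) + 127 = (409/80)*(-15) + 127 = -1227/16 + 127 = 805/16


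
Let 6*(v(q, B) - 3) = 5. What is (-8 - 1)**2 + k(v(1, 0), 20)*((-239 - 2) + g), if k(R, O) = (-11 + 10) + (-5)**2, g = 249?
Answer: 273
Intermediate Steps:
v(q, B) = 23/6 (v(q, B) = 3 + (1/6)*5 = 3 + 5/6 = 23/6)
k(R, O) = 24 (k(R, O) = -1 + 25 = 24)
(-8 - 1)**2 + k(v(1, 0), 20)*((-239 - 2) + g) = (-8 - 1)**2 + 24*((-239 - 2) + 249) = (-9)**2 + 24*(-241 + 249) = 81 + 24*8 = 81 + 192 = 273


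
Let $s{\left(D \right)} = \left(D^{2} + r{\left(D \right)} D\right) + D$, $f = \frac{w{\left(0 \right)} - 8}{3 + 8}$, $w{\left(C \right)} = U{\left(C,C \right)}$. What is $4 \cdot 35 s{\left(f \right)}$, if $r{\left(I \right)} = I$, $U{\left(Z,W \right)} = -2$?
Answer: $\frac{12600}{121} \approx 104.13$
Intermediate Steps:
$w{\left(C \right)} = -2$
$f = - \frac{10}{11}$ ($f = \frac{-2 - 8}{3 + 8} = - \frac{10}{11} \approx -0.90909$)
$s{\left(D \right)} = D + 2 D^{2}$ ($s{\left(D \right)} = \left(D^{2} + D D\right) + D = \left(D^{2} + D^{2}\right) + D = 2 D^{2} + D = D + 2 D^{2}$)
$4 \cdot 35 s{\left(f \right)} = 4 \cdot 35 \left(- \frac{10 \left(1 + 2 \left(- \frac{10}{11}\right)\right)}{11}\right) = 140 \left(- \frac{10 \left(1 - \frac{20}{11}\right)}{11}\right) = 140 \left(\left(- \frac{10}{11}\right) \left(- \frac{9}{11}\right)\right) = 140 \cdot \frac{90}{121} = \frac{12600}{121}$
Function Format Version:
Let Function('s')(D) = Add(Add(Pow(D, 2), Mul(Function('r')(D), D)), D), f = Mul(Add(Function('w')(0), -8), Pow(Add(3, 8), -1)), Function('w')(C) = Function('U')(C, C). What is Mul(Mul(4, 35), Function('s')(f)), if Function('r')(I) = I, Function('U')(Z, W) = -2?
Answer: Rational(12600, 121) ≈ 104.13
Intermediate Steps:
Function('w')(C) = -2
f = Rational(-10, 11) (f = Mul(Add(-2, -8), Pow(Add(3, 8), -1)) = Mul(-10, Pow(11, -1)) = Mul(-10, Rational(1, 11)) = Rational(-10, 11) ≈ -0.90909)
Function('s')(D) = Add(D, Mul(2, Pow(D, 2))) (Function('s')(D) = Add(Add(Pow(D, 2), Mul(D, D)), D) = Add(Add(Pow(D, 2), Pow(D, 2)), D) = Add(Mul(2, Pow(D, 2)), D) = Add(D, Mul(2, Pow(D, 2))))
Mul(Mul(4, 35), Function('s')(f)) = Mul(Mul(4, 35), Mul(Rational(-10, 11), Add(1, Mul(2, Rational(-10, 11))))) = Mul(140, Mul(Rational(-10, 11), Add(1, Rational(-20, 11)))) = Mul(140, Mul(Rational(-10, 11), Rational(-9, 11))) = Mul(140, Rational(90, 121)) = Rational(12600, 121)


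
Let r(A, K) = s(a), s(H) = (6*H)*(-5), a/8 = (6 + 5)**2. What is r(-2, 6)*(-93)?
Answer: 2700720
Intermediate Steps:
a = 968 (a = 8*(6 + 5)**2 = 8*11**2 = 8*121 = 968)
s(H) = -30*H
r(A, K) = -29040 (r(A, K) = -30*968 = -29040)
r(-2, 6)*(-93) = -29040*(-93) = 2700720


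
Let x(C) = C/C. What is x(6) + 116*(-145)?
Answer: -16819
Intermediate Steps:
x(C) = 1
x(6) + 116*(-145) = 1 + 116*(-145) = 1 - 16820 = -16819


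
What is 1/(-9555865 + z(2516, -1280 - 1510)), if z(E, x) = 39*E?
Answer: -1/9457741 ≈ -1.0573e-7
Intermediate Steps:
1/(-9555865 + z(2516, -1280 - 1510)) = 1/(-9555865 + 39*2516) = 1/(-9555865 + 98124) = 1/(-9457741) = -1/9457741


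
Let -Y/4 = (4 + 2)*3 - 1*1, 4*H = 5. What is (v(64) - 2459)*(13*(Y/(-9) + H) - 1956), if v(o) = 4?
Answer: 162754225/36 ≈ 4.5210e+6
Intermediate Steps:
H = 5/4 (H = (¼)*5 = 5/4 ≈ 1.2500)
Y = -68 (Y = -4*((4 + 2)*3 - 1*1) = -4*(6*3 - 1) = -4*(18 - 1) = -4*17 = -68)
(v(64) - 2459)*(13*(Y/(-9) + H) - 1956) = (4 - 2459)*(13*(-68/(-9) + 5/4) - 1956) = -2455*(13*(-68*(-⅑) + 5/4) - 1956) = -2455*(13*(68/9 + 5/4) - 1956) = -2455*(13*(317/36) - 1956) = -2455*(4121/36 - 1956) = -2455*(-66295/36) = 162754225/36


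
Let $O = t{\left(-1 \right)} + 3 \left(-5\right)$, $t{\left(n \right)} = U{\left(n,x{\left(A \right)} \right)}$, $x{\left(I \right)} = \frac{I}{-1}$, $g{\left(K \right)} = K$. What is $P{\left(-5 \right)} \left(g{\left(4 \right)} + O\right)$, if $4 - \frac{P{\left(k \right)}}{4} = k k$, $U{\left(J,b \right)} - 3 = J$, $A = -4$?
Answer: $756$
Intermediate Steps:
$x{\left(I \right)} = - I$ ($x{\left(I \right)} = I \left(-1\right) = - I$)
$U{\left(J,b \right)} = 3 + J$
$t{\left(n \right)} = 3 + n$
$O = -13$ ($O = \left(3 - 1\right) + 3 \left(-5\right) = 2 - 15 = -13$)
$P{\left(k \right)} = 16 - 4 k^{2}$ ($P{\left(k \right)} = 16 - 4 k k = 16 - 4 k^{2}$)
$P{\left(-5 \right)} \left(g{\left(4 \right)} + O\right) = \left(16 - 4 \left(-5\right)^{2}\right) \left(4 - 13\right) = \left(16 - 100\right) \left(-9\right) = \left(-84\right) \left(-9\right) = 756$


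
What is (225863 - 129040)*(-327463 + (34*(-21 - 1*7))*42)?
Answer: -35577320881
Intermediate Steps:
(225863 - 129040)*(-327463 + (34*(-21 - 1*7))*42) = 96823*(-327463 + (34*(-21 - 7))*42) = 96823*(-327463 + (34*(-28))*42) = 96823*(-327463 - 952*42) = 96823*(-327463 - 39984) = 96823*(-367447) = -35577320881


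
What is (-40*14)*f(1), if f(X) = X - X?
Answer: 0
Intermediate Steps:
f(X) = 0
(-40*14)*f(1) = -40*14*0 = -560*0 = 0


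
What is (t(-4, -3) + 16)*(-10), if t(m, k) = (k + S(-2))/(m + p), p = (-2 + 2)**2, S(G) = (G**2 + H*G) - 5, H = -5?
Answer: -145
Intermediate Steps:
S(G) = -5 + G**2 - 5*G (S(G) = (G**2 - 5*G) - 5 = -5 + G**2 - 5*G)
p = 0 (p = 0**2 = 0)
t(m, k) = (9 + k)/m (t(m, k) = (k + (-5 + (-2)**2 - 5*(-2)))/(m + 0) = (k + (-5 + 4 + 10))/m = (k + 9)/m = (9 + k)/m)
(t(-4, -3) + 16)*(-10) = ((9 - 3)/(-4) + 16)*(-10) = (-1/4*6 + 16)*(-10) = (-3/2 + 16)*(-10) = (29/2)*(-10) = -145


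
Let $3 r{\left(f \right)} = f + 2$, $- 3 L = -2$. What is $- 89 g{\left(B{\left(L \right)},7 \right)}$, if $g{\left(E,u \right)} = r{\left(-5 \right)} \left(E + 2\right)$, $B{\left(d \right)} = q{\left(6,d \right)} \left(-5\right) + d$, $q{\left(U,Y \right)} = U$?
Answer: $- \frac{7298}{3} \approx -2432.7$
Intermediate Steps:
$L = \frac{2}{3}$ ($L = \left(- \frac{1}{3}\right) \left(-2\right) = \frac{2}{3} \approx 0.66667$)
$r{\left(f \right)} = \frac{2}{3} + \frac{f}{3}$ ($r{\left(f \right)} = \frac{f + 2}{3} = \frac{2 + f}{3} = \frac{2}{3} + \frac{f}{3}$)
$B{\left(d \right)} = -30 + d$ ($B{\left(d \right)} = 6 \left(-5\right) + d = -30 + d$)
$g{\left(E,u \right)} = -2 - E$ ($g{\left(E,u \right)} = \left(\frac{2}{3} + \frac{1}{3} \left(-5\right)\right) \left(E + 2\right) = \left(\frac{2}{3} - \frac{5}{3}\right) \left(2 + E\right) = - (2 + E) = -2 - E$)
$- 89 g{\left(B{\left(L \right)},7 \right)} = - 89 \left(-2 - \left(-30 + \frac{2}{3}\right)\right) = - 89 \left(-2 - - \frac{88}{3}\right) = - 89 \left(-2 + \frac{88}{3}\right) = \left(-89\right) \frac{82}{3} = - \frac{7298}{3}$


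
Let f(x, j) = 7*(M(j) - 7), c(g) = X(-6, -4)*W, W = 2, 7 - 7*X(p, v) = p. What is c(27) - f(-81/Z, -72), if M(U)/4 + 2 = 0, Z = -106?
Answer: 761/7 ≈ 108.71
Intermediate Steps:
X(p, v) = 1 - p/7
M(U) = -8 (M(U) = -8 + 4*0 = -8 + 0 = -8)
c(g) = 26/7 (c(g) = (1 - ⅐*(-6))*2 = (1 + 6/7)*2 = (13/7)*2 = 26/7)
f(x, j) = -105 (f(x, j) = 7*(-8 - 7) = 7*(-15) = -105)
c(27) - f(-81/Z, -72) = 26/7 - 1*(-105) = 26/7 + 105 = 761/7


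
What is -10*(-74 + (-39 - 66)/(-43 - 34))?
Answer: 7990/11 ≈ 726.36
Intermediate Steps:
-10*(-74 + (-39 - 66)/(-43 - 34)) = -10*(-74 - 105/(-77)) = -10*(-74 - 105*(-1/77)) = -10*(-74 + 15/11) = -10*(-799/11) = 7990/11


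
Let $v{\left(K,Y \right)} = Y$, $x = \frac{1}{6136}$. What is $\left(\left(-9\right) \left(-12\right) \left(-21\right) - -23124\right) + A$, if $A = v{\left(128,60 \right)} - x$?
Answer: $\frac{128340575}{6136} \approx 20916.0$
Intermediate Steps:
$x = \frac{1}{6136} \approx 0.00016297$
$A = \frac{368159}{6136}$ ($A = 60 - \frac{1}{6136} = \frac{368159}{6136} \approx 60.0$)
$\left(\left(-9\right) \left(-12\right) \left(-21\right) - -23124\right) + A = \left(\left(-9\right) \left(-12\right) \left(-21\right) - -23124\right) + \frac{368159}{6136} = \left(108 \left(-21\right) + 23124\right) + \frac{368159}{6136} = \left(-2268 + 23124\right) + \frac{368159}{6136} = 20856 + \frac{368159}{6136} = \frac{128340575}{6136}$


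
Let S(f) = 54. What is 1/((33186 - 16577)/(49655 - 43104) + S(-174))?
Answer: 6551/370363 ≈ 0.017688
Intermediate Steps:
1/((33186 - 16577)/(49655 - 43104) + S(-174)) = 1/((33186 - 16577)/(49655 - 43104) + 54) = 1/(16609/6551 + 54) = 1/(370363/6551) = 6551/370363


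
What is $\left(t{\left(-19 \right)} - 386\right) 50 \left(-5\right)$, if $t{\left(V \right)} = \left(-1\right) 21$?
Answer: $101750$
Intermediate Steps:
$t{\left(V \right)} = -21$
$\left(t{\left(-19 \right)} - 386\right) 50 \left(-5\right) = \left(-21 - 386\right) 50 \left(-5\right) = \left(-407\right) \left(-250\right) = 101750$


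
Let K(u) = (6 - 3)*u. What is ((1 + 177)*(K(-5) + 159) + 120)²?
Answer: 663165504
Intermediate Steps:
K(u) = 3*u
((1 + 177)*(K(-5) + 159) + 120)² = ((1 + 177)*(3*(-5) + 159) + 120)² = (178*(-15 + 159) + 120)² = (178*144 + 120)² = (25632 + 120)² = 25752² = 663165504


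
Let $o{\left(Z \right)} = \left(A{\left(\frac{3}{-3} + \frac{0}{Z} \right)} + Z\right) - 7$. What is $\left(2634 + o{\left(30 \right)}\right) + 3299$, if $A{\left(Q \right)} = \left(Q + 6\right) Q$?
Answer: $5951$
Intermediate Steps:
$A{\left(Q \right)} = Q \left(6 + Q\right)$ ($A{\left(Q \right)} = \left(6 + Q\right) Q = Q \left(6 + Q\right)$)
$o{\left(Z \right)} = -12 + Z$ ($o{\left(Z \right)} = \left(\left(\frac{3}{-3} + \frac{0}{Z}\right) \left(6 + \left(\frac{3}{-3} + \frac{0}{Z}\right)\right) + Z\right) - 7 = \left(\left(3 \left(- \frac{1}{3}\right) + 0\right) \left(6 + \left(3 \left(- \frac{1}{3}\right) + 0\right)\right) + Z\right) - 7 = \left(\left(-1 + 0\right) \left(6 + \left(-1 + 0\right)\right) + Z\right) - 7 = \left(- (6 - 1) + Z\right) - 7 = \left(\left(-1\right) 5 + Z\right) - 7 = \left(-5 + Z\right) - 7 = -12 + Z$)
$\left(2634 + o{\left(30 \right)}\right) + 3299 = \left(2634 + \left(-12 + 30\right)\right) + 3299 = \left(2634 + 18\right) + 3299 = 2652 + 3299 = 5951$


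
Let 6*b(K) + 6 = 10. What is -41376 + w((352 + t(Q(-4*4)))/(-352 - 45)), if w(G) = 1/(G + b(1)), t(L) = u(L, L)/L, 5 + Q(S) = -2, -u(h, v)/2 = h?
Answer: -10593447/256 ≈ -41381.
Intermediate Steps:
u(h, v) = -2*h
b(K) = ⅔ (b(K) = -1 + (⅙)*10 = -1 + 5/3 = ⅔)
Q(S) = -7 (Q(S) = -5 - 2 = -7)
t(L) = -2 (t(L) = (-2*L)/L = -2)
w(G) = 1/(⅔ + G) (w(G) = 1/(G + ⅔) = 1/(⅔ + G))
-41376 + w((352 + t(Q(-4*4)))/(-352 - 45)) = -41376 + 3/(2 + 3*((352 - 2)/(-352 - 45))) = -41376 + 3/(2 + 3*(350/(-397))) = -41376 + 3/(2 + 3*(350*(-1/397))) = -41376 + 3/(2 + 3*(-350/397)) = -41376 + 3/(2 - 1050/397) = -41376 + 3/(-256/397) = -41376 + 3*(-397/256) = -41376 - 1191/256 = -10593447/256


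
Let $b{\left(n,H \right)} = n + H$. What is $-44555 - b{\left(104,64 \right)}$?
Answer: $-44723$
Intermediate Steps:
$b{\left(n,H \right)} = H + n$
$-44555 - b{\left(104,64 \right)} = -44555 - \left(64 + 104\right) = -44555 - 168 = -44723$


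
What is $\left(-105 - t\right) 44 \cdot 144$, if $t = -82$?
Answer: $-145728$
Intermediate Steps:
$\left(-105 - t\right) 44 \cdot 144 = \left(-105 - -82\right) 44 \cdot 144 = \left(-105 + 82\right) 44 \cdot 144 = \left(-23\right) 44 \cdot 144 = \left(-1012\right) 144 = -145728$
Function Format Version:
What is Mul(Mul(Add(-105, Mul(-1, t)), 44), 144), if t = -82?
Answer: -145728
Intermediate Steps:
Mul(Mul(Add(-105, Mul(-1, t)), 44), 144) = Mul(Mul(Add(-105, Mul(-1, -82)), 44), 144) = Mul(Mul(Add(-105, 82), 44), 144) = Mul(Mul(-23, 44), 144) = Mul(-1012, 144) = -145728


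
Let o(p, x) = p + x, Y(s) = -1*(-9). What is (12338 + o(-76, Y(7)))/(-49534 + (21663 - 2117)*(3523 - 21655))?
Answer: -12271/354457606 ≈ -3.4619e-5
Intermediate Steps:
Y(s) = 9
(12338 + o(-76, Y(7)))/(-49534 + (21663 - 2117)*(3523 - 21655)) = (12338 + (-76 + 9))/(-49534 + (21663 - 2117)*(3523 - 21655)) = (12338 - 67)/(-49534 + 19546*(-18132)) = 12271/(-49534 - 354408072) = 12271/(-354457606) = 12271*(-1/354457606) = -12271/354457606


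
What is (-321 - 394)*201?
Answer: -143715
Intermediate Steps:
(-321 - 394)*201 = -715*201 = -143715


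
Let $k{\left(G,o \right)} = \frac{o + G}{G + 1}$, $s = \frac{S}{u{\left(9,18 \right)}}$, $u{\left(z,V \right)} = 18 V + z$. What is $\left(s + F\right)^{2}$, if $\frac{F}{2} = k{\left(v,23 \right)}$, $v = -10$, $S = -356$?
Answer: $\frac{1737124}{110889} \approx 15.665$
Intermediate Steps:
$u{\left(z,V \right)} = z + 18 V$
$s = - \frac{356}{333}$ ($s = - \frac{356}{9 + 18 \cdot 18} = - \frac{356}{9 + 324} = - \frac{356}{333} \approx -1.0691$)
$k{\left(G,o \right)} = \frac{G + o}{1 + G}$
$F = - \frac{26}{9}$ ($F = 2 \frac{-10 + 23}{1 - 10} = 2 \frac{1}{-9} \cdot 13 = 2 \left(\left(- \frac{1}{9}\right) 13\right) = 2 \left(- \frac{13}{9}\right) = - \frac{26}{9} \approx -2.8889$)
$\left(s + F\right)^{2} = \left(- \frac{356}{333} - \frac{26}{9}\right)^{2} = \left(- \frac{1318}{333}\right)^{2} = \frac{1737124}{110889}$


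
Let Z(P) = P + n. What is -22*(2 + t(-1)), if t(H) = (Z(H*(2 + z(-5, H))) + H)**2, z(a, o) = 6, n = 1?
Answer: -1452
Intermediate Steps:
Z(P) = 1 + P (Z(P) = P + 1 = 1 + P)
t(H) = (1 + 9*H)**2 (t(H) = ((1 + H*(2 + 6)) + H)**2 = ((1 + H*8) + H)**2 = ((1 + 8*H) + H)**2 = (1 + 9*H)**2)
-22*(2 + t(-1)) = -22*(2 + (1 + 9*(-1))**2) = -22*(2 + (1 - 9)**2) = -22*(2 + (-8)**2) = -22*(2 + 64) = -22*66 = -1452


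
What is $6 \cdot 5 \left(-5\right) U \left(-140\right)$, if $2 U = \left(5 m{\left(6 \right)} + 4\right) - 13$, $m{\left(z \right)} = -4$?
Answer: $-304500$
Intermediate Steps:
$U = - \frac{29}{2}$ ($U = \frac{\left(5 \left(-4\right) + 4\right) - 13}{2} = \frac{\left(-20 + 4\right) - 13}{2} = \frac{-16 - 13}{2} = \frac{1}{2} \left(-29\right) = - \frac{29}{2} \approx -14.5$)
$6 \cdot 5 \left(-5\right) U \left(-140\right) = 6 \cdot 5 \left(-5\right) \left(- \frac{29}{2}\right) \left(-140\right) = 30 \left(-5\right) \left(- \frac{29}{2}\right) \left(-140\right) = \left(-150\right) \left(- \frac{29}{2}\right) \left(-140\right) = 2175 \left(-140\right) = -304500$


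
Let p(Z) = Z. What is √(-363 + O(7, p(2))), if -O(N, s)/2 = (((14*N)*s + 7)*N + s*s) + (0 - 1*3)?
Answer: I*√3207 ≈ 56.63*I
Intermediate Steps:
O(N, s) = 6 - 2*s² - 2*N*(7 + 14*N*s) (O(N, s) = -2*((((14*N)*s + 7)*N + s*s) + (0 - 1*3)) = -2*(((14*N*s + 7)*N + s²) + (0 - 3)) = -2*(((7 + 14*N*s)*N + s²) - 3) = -2*((N*(7 + 14*N*s) + s²) - 3) = -2*((s² + N*(7 + 14*N*s)) - 3) = -2*(-3 + s² + N*(7 + 14*N*s)) = 6 - 2*s² - 2*N*(7 + 14*N*s))
√(-363 + O(7, p(2))) = √(-363 + (6 - 14*7 - 2*2² - 28*2*7²)) = √(-363 + (6 - 98 - 2*4 - 28*2*49)) = √(-363 + (6 - 98 - 8 - 2744)) = √(-363 - 2844) = √(-3207) = I*√3207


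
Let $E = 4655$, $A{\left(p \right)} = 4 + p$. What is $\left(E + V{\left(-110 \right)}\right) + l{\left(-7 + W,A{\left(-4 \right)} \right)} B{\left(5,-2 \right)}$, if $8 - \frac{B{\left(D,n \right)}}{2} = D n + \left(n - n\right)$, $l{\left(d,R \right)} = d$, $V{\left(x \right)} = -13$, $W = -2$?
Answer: $4318$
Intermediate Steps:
$B{\left(D,n \right)} = 16 - 2 D n$ ($B{\left(D,n \right)} = 16 - 2 \left(D n + \left(n - n\right)\right) = 16 - 2 \left(D n + 0\right) = 16 - 2 D n$)
$\left(E + V{\left(-110 \right)}\right) + l{\left(-7 + W,A{\left(-4 \right)} \right)} B{\left(5,-2 \right)} = \left(4655 - 13\right) + \left(-7 - 2\right) \left(16 - 10 \left(-2\right)\right) = 4642 - 9 \left(16 + 20\right) = 4642 - 324 = 4318$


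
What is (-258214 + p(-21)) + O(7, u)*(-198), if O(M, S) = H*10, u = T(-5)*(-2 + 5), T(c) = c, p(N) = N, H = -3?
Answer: -252295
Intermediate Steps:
u = -15 (u = -5*(-2 + 5) = -5*3 = -15)
O(M, S) = -30 (O(M, S) = -3*10 = -30)
(-258214 + p(-21)) + O(7, u)*(-198) = (-258214 - 21) - 30*(-198) = -258235 + 5940 = -252295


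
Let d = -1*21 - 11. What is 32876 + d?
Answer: 32844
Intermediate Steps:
d = -32 (d = -21 - 11 = -32)
32876 + d = 32876 - 32 = 32844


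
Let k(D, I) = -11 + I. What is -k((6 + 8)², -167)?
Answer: 178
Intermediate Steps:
-k((6 + 8)², -167) = -(-11 - 167) = -1*(-178) = 178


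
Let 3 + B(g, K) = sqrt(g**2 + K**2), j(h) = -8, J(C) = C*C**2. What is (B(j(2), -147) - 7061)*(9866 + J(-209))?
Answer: 64419886632 - 9119463*sqrt(21673) ≈ 6.3077e+10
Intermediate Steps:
J(C) = C**3
B(g, K) = -3 + sqrt(K**2 + g**2) (B(g, K) = -3 + sqrt(g**2 + K**2) = -3 + sqrt(K**2 + g**2))
(B(j(2), -147) - 7061)*(9866 + J(-209)) = ((-3 + sqrt((-147)**2 + (-8)**2)) - 7061)*(9866 + (-209)**3) = ((-3 + sqrt(21609 + 64)) - 7061)*(9866 - 9129329) = ((-3 + sqrt(21673)) - 7061)*(-9119463) = (-7064 + sqrt(21673))*(-9119463) = 64419886632 - 9119463*sqrt(21673)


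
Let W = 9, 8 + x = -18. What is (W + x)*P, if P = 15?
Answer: -255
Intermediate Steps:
x = -26 (x = -8 - 18 = -26)
(W + x)*P = (9 - 26)*15 = -17*15 = -255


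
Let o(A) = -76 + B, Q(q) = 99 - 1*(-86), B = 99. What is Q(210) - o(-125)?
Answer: 162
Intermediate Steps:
Q(q) = 185 (Q(q) = 99 + 86 = 185)
o(A) = 23 (o(A) = -76 + 99 = 23)
Q(210) - o(-125) = 185 - 1*23 = 185 - 23 = 162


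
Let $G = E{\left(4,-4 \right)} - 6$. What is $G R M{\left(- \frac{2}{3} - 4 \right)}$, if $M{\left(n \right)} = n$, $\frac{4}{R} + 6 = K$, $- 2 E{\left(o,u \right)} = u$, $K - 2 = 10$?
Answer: $\frac{112}{9} \approx 12.444$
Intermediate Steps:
$K = 12$ ($K = 2 + 10 = 12$)
$E{\left(o,u \right)} = - \frac{u}{2}$
$R = \frac{2}{3}$ ($R = \frac{4}{-6 + 12} = \frac{4}{6} = 4 \cdot \frac{1}{6} = \frac{2}{3} \approx 0.66667$)
$G = -4$ ($G = \left(- \frac{1}{2}\right) \left(-4\right) - 6 = 2 - 6 = -4$)
$G R M{\left(- \frac{2}{3} - 4 \right)} = \left(-4\right) \frac{2}{3} \left(- \frac{2}{3} - 4\right) = - \frac{8 \left(\left(-2\right) \frac{1}{3} - 4\right)}{3} = - \frac{8 \left(- \frac{2}{3} - 4\right)}{3} = \left(- \frac{8}{3}\right) \left(- \frac{14}{3}\right) = \frac{112}{9}$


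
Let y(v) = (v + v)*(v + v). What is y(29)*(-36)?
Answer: -121104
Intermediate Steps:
y(v) = 4*v² (y(v) = (2*v)*(2*v) = 4*v²)
y(29)*(-36) = (4*29²)*(-36) = (4*841)*(-36) = 3364*(-36) = -121104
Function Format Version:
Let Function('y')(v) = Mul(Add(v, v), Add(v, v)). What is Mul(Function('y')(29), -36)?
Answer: -121104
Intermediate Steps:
Function('y')(v) = Mul(4, Pow(v, 2)) (Function('y')(v) = Mul(Mul(2, v), Mul(2, v)) = Mul(4, Pow(v, 2)))
Mul(Function('y')(29), -36) = Mul(Mul(4, Pow(29, 2)), -36) = Mul(Mul(4, 841), -36) = Mul(3364, -36) = -121104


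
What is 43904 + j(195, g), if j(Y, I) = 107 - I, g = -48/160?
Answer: 440113/10 ≈ 44011.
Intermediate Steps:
g = -3/10 (g = -48*1/160 = -3/10 ≈ -0.30000)
43904 + j(195, g) = 43904 + (107 - 1*(-3/10)) = 43904 + (107 + 3/10) = 43904 + 1073/10 = 440113/10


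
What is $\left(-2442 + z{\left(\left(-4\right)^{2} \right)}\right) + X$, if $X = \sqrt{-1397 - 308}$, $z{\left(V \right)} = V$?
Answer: $-2426 + i \sqrt{1705} \approx -2426.0 + 41.292 i$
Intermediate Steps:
$X = i \sqrt{1705}$ ($X = \sqrt{-1705} = i \sqrt{1705} \approx 41.292 i$)
$\left(-2442 + z{\left(\left(-4\right)^{2} \right)}\right) + X = \left(-2442 + \left(-4\right)^{2}\right) + i \sqrt{1705} = \left(-2442 + 16\right) + i \sqrt{1705} = -2426 + i \sqrt{1705}$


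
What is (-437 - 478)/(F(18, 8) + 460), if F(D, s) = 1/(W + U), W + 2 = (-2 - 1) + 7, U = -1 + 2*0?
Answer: -915/461 ≈ -1.9848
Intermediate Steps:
U = -1 (U = -1 + 0 = -1)
W = 2 (W = -2 + ((-2 - 1) + 7) = -2 + (-3 + 7) = -2 + 4 = 2)
F(D, s) = 1 (F(D, s) = 1/(2 - 1) = 1/1 = 1)
(-437 - 478)/(F(18, 8) + 460) = (-437 - 478)/(1 + 460) = -915/461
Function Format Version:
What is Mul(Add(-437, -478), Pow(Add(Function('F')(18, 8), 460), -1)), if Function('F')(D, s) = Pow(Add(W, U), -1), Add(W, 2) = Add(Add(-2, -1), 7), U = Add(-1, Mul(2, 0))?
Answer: Rational(-915, 461) ≈ -1.9848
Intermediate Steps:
U = -1 (U = Add(-1, 0) = -1)
W = 2 (W = Add(-2, Add(Add(-2, -1), 7)) = Add(-2, Add(-3, 7)) = Add(-2, 4) = 2)
Function('F')(D, s) = 1 (Function('F')(D, s) = Pow(Add(2, -1), -1) = Pow(1, -1) = 1)
Mul(Add(-437, -478), Pow(Add(Function('F')(18, 8), 460), -1)) = Mul(Add(-437, -478), Pow(Add(1, 460), -1)) = Mul(-915, Pow(461, -1)) = Mul(-915, Rational(1, 461)) = Rational(-915, 461)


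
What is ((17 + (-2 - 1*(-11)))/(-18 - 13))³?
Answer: -17576/29791 ≈ -0.58998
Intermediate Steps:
((17 + (-2 - 1*(-11)))/(-18 - 13))³ = ((17 + (-2 + 11))/(-31))³ = ((17 + 9)*(-1/31))³ = (26*(-1/31))³ = (-26/31)³ = -17576/29791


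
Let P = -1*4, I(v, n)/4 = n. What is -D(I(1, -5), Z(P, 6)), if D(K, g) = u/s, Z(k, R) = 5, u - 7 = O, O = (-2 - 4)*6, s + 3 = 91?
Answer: 29/88 ≈ 0.32955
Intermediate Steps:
s = 88 (s = -3 + 91 = 88)
I(v, n) = 4*n
O = -36 (O = -6*6 = -36)
u = -29 (u = 7 - 36 = -29)
P = -4
D(K, g) = -29/88
-D(I(1, -5), Z(P, 6)) = -1*(-29/88) = 29/88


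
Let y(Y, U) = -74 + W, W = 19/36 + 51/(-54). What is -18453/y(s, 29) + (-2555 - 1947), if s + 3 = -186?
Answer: -3798850/893 ≈ -4254.0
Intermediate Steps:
W = -5/12 (W = 19*(1/36) + 51*(-1/54) = 19/36 - 17/18 = -5/12 ≈ -0.41667)
s = -189 (s = -3 - 186 = -189)
y(Y, U) = -893/12 (y(Y, U) = -74 - 5/12 = -893/12)
-18453/y(s, 29) + (-2555 - 1947) = -18453/(-893/12) + (-2555 - 1947) = -18453*(-12/893) - 4502 = 221436/893 - 4502 = -3798850/893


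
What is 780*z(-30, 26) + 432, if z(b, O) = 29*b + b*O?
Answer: -1286568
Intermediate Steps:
z(b, O) = 29*b + O*b
780*z(-30, 26) + 432 = 780*(-30*(29 + 26)) + 432 = 780*(-30*55) + 432 = 780*(-1650) + 432 = -1287000 + 432 = -1286568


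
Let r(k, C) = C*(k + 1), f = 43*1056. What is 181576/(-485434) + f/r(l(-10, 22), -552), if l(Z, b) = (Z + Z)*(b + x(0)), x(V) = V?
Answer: -457465872/2450713549 ≈ -0.18667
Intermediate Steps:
f = 45408
l(Z, b) = 2*Z*b (l(Z, b) = (Z + Z)*(b + 0) = (2*Z)*b = 2*Z*b)
r(k, C) = C*(1 + k)
181576/(-485434) + f/r(l(-10, 22), -552) = 181576/(-485434) + 45408/((-552*(1 + 2*(-10)*22))) = 181576*(-1/485434) + 45408/((-552*(1 - 440))) = -90788/242717 + 45408/((-552*(-439))) = -90788/242717 + 45408/242328 = -90788/242717 + 45408*(1/242328) = -90788/242717 + 1892/10097 = -457465872/2450713549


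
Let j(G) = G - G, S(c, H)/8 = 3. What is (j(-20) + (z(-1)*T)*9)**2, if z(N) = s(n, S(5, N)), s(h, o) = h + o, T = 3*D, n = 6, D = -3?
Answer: 5904900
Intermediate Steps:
S(c, H) = 24 (S(c, H) = 8*3 = 24)
T = -9 (T = 3*(-3) = -9)
z(N) = 30 (z(N) = 6 + 24 = 30)
j(G) = 0
(j(-20) + (z(-1)*T)*9)**2 = (0 + (30*(-9))*9)**2 = (0 - 270*9)**2 = (0 - 2430)**2 = (-2430)**2 = 5904900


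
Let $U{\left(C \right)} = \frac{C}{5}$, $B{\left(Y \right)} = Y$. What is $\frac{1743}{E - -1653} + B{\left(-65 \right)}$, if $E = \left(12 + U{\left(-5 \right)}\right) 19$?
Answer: $- \frac{17041}{266} \approx -64.064$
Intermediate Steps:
$U{\left(C \right)} = \frac{C}{5}$ ($U{\left(C \right)} = C \frac{1}{5} = \frac{C}{5}$)
$E = 209$ ($E = \left(12 + \frac{1}{5} \left(-5\right)\right) 19 = \left(12 - 1\right) 19 = 11 \cdot 19 = 209$)
$\frac{1743}{E - -1653} + B{\left(-65 \right)} = \frac{1743}{209 - -1653} - 65 = \frac{1743}{209 + 1653} - 65 = \frac{1743}{1862} - 65 = 1743 \cdot \frac{1}{1862} - 65 = \frac{249}{266} - 65 = - \frac{17041}{266}$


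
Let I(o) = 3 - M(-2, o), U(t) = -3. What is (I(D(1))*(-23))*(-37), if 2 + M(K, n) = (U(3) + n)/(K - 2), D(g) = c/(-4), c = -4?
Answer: 7659/2 ≈ 3829.5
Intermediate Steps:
D(g) = 1 (D(g) = -4/(-4) = -4*(-1/4) = 1)
M(K, n) = -2 + (-3 + n)/(-2 + K) (M(K, n) = -2 + (-3 + n)/(K - 2) = -2 + (-3 + n)/(-2 + K))
I(o) = 17/4 + o/4 (I(o) = 3 - (1 + o - 2*(-2))/(-2 - 2) = 3 - (1 + o + 4)/(-4) = 3 - (-1)*(5 + o)/4 = 3 - (-5/4 - o/4) = 3 + (5/4 + o/4) = 17/4 + o/4)
(I(D(1))*(-23))*(-37) = ((17/4 + (1/4)*1)*(-23))*(-37) = ((17/4 + 1/4)*(-23))*(-37) = ((9/2)*(-23))*(-37) = -207/2*(-37) = 7659/2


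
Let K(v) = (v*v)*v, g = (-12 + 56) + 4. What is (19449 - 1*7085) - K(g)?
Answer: -98228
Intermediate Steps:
g = 48 (g = 44 + 4 = 48)
K(v) = v³ (K(v) = v²*v = v³)
(19449 - 1*7085) - K(g) = (19449 - 1*7085) - 1*48³ = (19449 - 7085) - 1*110592 = 12364 - 110592 = -98228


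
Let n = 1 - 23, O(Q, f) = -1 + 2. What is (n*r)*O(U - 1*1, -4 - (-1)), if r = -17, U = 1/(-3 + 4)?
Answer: 374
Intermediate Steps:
U = 1 (U = 1/1 = 1)
O(Q, f) = 1
n = -22
(n*r)*O(U - 1*1, -4 - (-1)) = -22*(-17)*1 = 374*1 = 374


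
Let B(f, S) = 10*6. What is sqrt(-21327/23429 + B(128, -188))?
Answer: sqrt(32435412177)/23429 ≈ 7.6870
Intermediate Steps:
B(f, S) = 60
sqrt(-21327/23429 + B(128, -188)) = sqrt(-21327/23429 + 60) = sqrt(1384413/23429) = sqrt(32435412177)/23429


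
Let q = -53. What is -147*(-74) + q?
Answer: 10825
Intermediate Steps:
-147*(-74) + q = -147*(-74) - 53 = 10878 - 53 = 10825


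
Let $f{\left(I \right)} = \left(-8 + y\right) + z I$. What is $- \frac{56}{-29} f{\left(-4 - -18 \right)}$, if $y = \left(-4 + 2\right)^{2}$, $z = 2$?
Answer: $\frac{1344}{29} \approx 46.345$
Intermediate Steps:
$y = 4$ ($y = \left(-2\right)^{2} = 4$)
$f{\left(I \right)} = -4 + 2 I$ ($f{\left(I \right)} = \left(-8 + 4\right) + 2 I = -4 + 2 I$)
$- \frac{56}{-29} f{\left(-4 - -18 \right)} = - \frac{56}{-29} \left(-4 + 2 \left(-4 - -18\right)\right) = \left(-56\right) \left(- \frac{1}{29}\right) \left(-4 + 2 \left(-4 + 18\right)\right) = \frac{56 \left(-4 + 2 \cdot 14\right)}{29} = \frac{56 \left(-4 + 28\right)}{29} = \frac{56}{29} \cdot 24 = \frac{1344}{29}$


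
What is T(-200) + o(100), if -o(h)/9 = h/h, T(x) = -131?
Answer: -140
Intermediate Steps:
o(h) = -9 (o(h) = -9*h/h = -9*1 = -9)
T(-200) + o(100) = -131 - 9 = -140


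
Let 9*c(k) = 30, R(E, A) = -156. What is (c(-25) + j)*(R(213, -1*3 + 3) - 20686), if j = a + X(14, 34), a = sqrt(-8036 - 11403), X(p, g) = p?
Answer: -1083784/3 - 20842*I*sqrt(19439) ≈ -3.6126e+5 - 2.9059e+6*I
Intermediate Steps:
a = I*sqrt(19439) (a = sqrt(-19439) = I*sqrt(19439) ≈ 139.42*I)
c(k) = 10/3 (c(k) = (1/9)*30 = 10/3)
j = 14 + I*sqrt(19439) (j = I*sqrt(19439) + 14 = 14 + I*sqrt(19439) ≈ 14.0 + 139.42*I)
(c(-25) + j)*(R(213, -1*3 + 3) - 20686) = (10/3 + (14 + I*sqrt(19439)))*(-156 - 20686) = (52/3 + I*sqrt(19439))*(-20842) = -1083784/3 - 20842*I*sqrt(19439)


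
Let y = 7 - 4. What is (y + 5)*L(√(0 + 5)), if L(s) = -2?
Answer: -16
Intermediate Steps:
y = 3
(y + 5)*L(√(0 + 5)) = (3 + 5)*(-2) = 8*(-2) = -16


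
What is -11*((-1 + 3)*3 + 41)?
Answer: -517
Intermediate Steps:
-11*((-1 + 3)*3 + 41) = -11*(2*3 + 41) = -11*(6 + 41) = -11*47 = -517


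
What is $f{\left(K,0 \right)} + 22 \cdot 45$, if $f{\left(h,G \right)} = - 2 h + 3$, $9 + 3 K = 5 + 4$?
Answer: $993$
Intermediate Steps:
$K = 0$ ($K = -3 + \frac{5 + 4}{3} = -3 + \frac{1}{3} \cdot 9 = -3 + 3 = 0$)
$f{\left(h,G \right)} = 3 - 2 h$
$f{\left(K,0 \right)} + 22 \cdot 45 = \left(3 - 0\right) + 22 \cdot 45 = \left(3 + 0\right) + 990 = 3 + 990 = 993$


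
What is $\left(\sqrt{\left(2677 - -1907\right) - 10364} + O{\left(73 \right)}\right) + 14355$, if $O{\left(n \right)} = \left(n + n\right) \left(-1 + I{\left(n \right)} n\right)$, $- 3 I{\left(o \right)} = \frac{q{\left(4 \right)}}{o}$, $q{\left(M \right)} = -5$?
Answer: $\frac{43357}{3} + 34 i \sqrt{5} \approx 14452.0 + 76.026 i$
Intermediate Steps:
$I{\left(o \right)} = \frac{5}{3 o}$ ($I{\left(o \right)} = - \frac{\left(-5\right) \frac{1}{o}}{3} = \frac{5}{3 o}$)
$O{\left(n \right)} = \frac{4 n}{3}$ ($O{\left(n \right)} = \left(n + n\right) \left(-1 + \frac{5}{3 n} n\right) = 2 n \left(-1 + \frac{5}{3}\right) = 2 n \frac{2}{3} = \frac{4 n}{3}$)
$\left(\sqrt{\left(2677 - -1907\right) - 10364} + O{\left(73 \right)}\right) + 14355 = \left(\sqrt{\left(2677 - -1907\right) - 10364} + \frac{4}{3} \cdot 73\right) + 14355 = \left(\sqrt{\left(2677 + 1907\right) - 10364} + \frac{292}{3}\right) + 14355 = \left(\sqrt{4584 - 10364} + \frac{292}{3}\right) + 14355 = \left(\sqrt{-5780} + \frac{292}{3}\right) + 14355 = \left(34 i \sqrt{5} + \frac{292}{3}\right) + 14355 = \left(\frac{292}{3} + 34 i \sqrt{5}\right) + 14355 = \frac{43357}{3} + 34 i \sqrt{5}$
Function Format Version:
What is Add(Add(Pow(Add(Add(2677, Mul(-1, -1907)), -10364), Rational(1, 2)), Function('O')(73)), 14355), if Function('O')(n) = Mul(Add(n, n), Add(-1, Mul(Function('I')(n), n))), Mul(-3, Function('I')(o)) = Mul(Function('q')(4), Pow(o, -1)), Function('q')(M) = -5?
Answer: Add(Rational(43357, 3), Mul(34, I, Pow(5, Rational(1, 2)))) ≈ Add(14452., Mul(76.026, I))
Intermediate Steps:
Function('I')(o) = Mul(Rational(5, 3), Pow(o, -1)) (Function('I')(o) = Mul(Rational(-1, 3), Mul(-5, Pow(o, -1))) = Mul(Rational(5, 3), Pow(o, -1)))
Function('O')(n) = Mul(Rational(4, 3), n) (Function('O')(n) = Mul(Add(n, n), Add(-1, Mul(Mul(Rational(5, 3), Pow(n, -1)), n))) = Mul(Mul(2, n), Add(-1, Rational(5, 3))) = Mul(Mul(2, n), Rational(2, 3)) = Mul(Rational(4, 3), n))
Add(Add(Pow(Add(Add(2677, Mul(-1, -1907)), -10364), Rational(1, 2)), Function('O')(73)), 14355) = Add(Add(Pow(Add(Add(2677, Mul(-1, -1907)), -10364), Rational(1, 2)), Mul(Rational(4, 3), 73)), 14355) = Add(Add(Pow(Add(Add(2677, 1907), -10364), Rational(1, 2)), Rational(292, 3)), 14355) = Add(Add(Pow(Add(4584, -10364), Rational(1, 2)), Rational(292, 3)), 14355) = Add(Add(Pow(-5780, Rational(1, 2)), Rational(292, 3)), 14355) = Add(Add(Mul(34, I, Pow(5, Rational(1, 2))), Rational(292, 3)), 14355) = Add(Add(Rational(292, 3), Mul(34, I, Pow(5, Rational(1, 2)))), 14355) = Add(Rational(43357, 3), Mul(34, I, Pow(5, Rational(1, 2))))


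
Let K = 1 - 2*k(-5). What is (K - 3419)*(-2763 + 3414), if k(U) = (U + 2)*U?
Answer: -2244648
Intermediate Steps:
k(U) = U*(2 + U) (k(U) = (2 + U)*U = U*(2 + U))
K = -29 (K = 1 - (-10)*(2 - 5) = 1 - (-10)*(-3) = 1 - 2*15 = 1 - 30 = -29)
(K - 3419)*(-2763 + 3414) = (-29 - 3419)*(-2763 + 3414) = -3448*651 = -2244648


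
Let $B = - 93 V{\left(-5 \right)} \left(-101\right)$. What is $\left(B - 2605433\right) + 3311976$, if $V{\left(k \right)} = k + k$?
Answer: $612613$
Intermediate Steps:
$V{\left(k \right)} = 2 k$
$B = -93930$ ($B = - 93 \cdot 2 \left(-5\right) \left(-101\right) = \left(-93\right) \left(-10\right) \left(-101\right) = 930 \left(-101\right) = -93930$)
$\left(B - 2605433\right) + 3311976 = \left(-93930 - 2605433\right) + 3311976 = -2699363 + 3311976 = 612613$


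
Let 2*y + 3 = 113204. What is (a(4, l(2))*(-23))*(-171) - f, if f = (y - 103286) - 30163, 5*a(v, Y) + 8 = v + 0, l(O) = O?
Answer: 737021/10 ≈ 73702.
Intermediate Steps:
y = 113201/2 (y = -3/2 + (½)*113204 = -3/2 + 56602 = 113201/2 ≈ 56601.)
a(v, Y) = -8/5 + v/5 (a(v, Y) = -8/5 + (v + 0)/5 = -8/5 + v/5)
f = -153697/2 (f = (113201/2 - 103286) - 30163 = -93371/2 - 30163 = -153697/2 ≈ -76849.)
(a(4, l(2))*(-23))*(-171) - f = ((-8/5 + (⅕)*4)*(-23))*(-171) - 1*(-153697/2) = ((-8/5 + ⅘)*(-23))*(-171) + 153697/2 = -⅘*(-23)*(-171) + 153697/2 = (92/5)*(-171) + 153697/2 = -15732/5 + 153697/2 = 737021/10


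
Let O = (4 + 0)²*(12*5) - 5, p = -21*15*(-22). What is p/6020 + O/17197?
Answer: 1784633/1478942 ≈ 1.2067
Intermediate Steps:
p = 6930 (p = -315*(-22) = 6930)
O = 955 (O = 4²*60 - 5 = 16*60 - 5 = 960 - 5 = 955)
p/6020 + O/17197 = 6930/6020 + 955/17197 = 6930*(1/6020) + 955*(1/17197) = 99/86 + 955/17197 = 1784633/1478942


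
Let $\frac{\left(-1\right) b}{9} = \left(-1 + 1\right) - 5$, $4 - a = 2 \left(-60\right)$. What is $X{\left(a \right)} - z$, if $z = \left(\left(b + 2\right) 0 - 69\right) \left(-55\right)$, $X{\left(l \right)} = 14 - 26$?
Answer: $-3807$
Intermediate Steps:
$a = 124$ ($a = 4 - 2 \left(-60\right) = 4 - -120 = 4 + 120 = 124$)
$b = 45$ ($b = - 9 \left(\left(-1 + 1\right) - 5\right) = - 9 \left(0 - 5\right) = \left(-9\right) \left(-5\right) = 45$)
$X{\left(l \right)} = -12$
$z = 3795$ ($z = \left(\left(45 + 2\right) 0 - 69\right) \left(-55\right) = \left(47 \cdot 0 - 69\right) \left(-55\right) = \left(0 - 69\right) \left(-55\right) = \left(-69\right) \left(-55\right) = 3795$)
$X{\left(a \right)} - z = -12 - 3795 = -3807$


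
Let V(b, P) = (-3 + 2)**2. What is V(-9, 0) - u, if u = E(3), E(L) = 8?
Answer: -7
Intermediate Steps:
V(b, P) = 1 (V(b, P) = (-1)**2 = 1)
u = 8
V(-9, 0) - u = 1 - 1*8 = 1 - 8 = -7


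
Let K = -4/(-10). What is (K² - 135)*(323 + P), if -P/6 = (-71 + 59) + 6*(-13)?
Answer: -2909173/25 ≈ -1.1637e+5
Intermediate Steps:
K = ⅖ (K = -4*(-⅒) = ⅖ ≈ 0.40000)
P = 540 (P = -6*((-71 + 59) + 6*(-13)) = -6*(-12 - 78) = -6*(-90) = 540)
(K² - 135)*(323 + P) = ((⅖)² - 135)*(323 + 540) = (4/25 - 135)*863 = -3371/25*863 = -2909173/25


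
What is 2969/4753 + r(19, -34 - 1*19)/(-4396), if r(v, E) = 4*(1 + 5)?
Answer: 462059/746221 ≈ 0.61920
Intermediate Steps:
r(v, E) = 24 (r(v, E) = 4*6 = 24)
2969/4753 + r(19, -34 - 1*19)/(-4396) = 2969/4753 + 24/(-4396) = 2969*(1/4753) + 24*(-1/4396) = 2969/4753 - 6/1099 = 462059/746221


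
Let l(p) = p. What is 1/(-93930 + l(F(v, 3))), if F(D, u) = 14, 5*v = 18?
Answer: -1/93916 ≈ -1.0648e-5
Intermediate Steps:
v = 18/5 (v = (⅕)*18 = 18/5 ≈ 3.6000)
1/(-93930 + l(F(v, 3))) = 1/(-93930 + 14) = 1/(-93916) = -1/93916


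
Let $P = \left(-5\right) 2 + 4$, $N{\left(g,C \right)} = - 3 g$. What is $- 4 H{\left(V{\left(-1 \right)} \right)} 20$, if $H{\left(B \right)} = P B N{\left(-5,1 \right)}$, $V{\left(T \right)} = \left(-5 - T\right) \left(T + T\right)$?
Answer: $57600$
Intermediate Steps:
$V{\left(T \right)} = 2 T \left(-5 - T\right)$ ($V{\left(T \right)} = \left(-5 - T\right) 2 T = 2 T \left(-5 - T\right)$)
$P = -6$ ($P = -10 + 4 = -6$)
$H{\left(B \right)} = - 90 B$ ($H{\left(B \right)} = - 6 B \left(\left(-3\right) \left(-5\right)\right) = - 6 B 15 = - 90 B$)
$- 4 H{\left(V{\left(-1 \right)} \right)} 20 = - 4 - 90 \left(\left(-2\right) \left(-1\right) \left(5 - 1\right)\right) 20 = - 4 - 90 \left(\left(-2\right) \left(-1\right) 4\right) 20 = - 4 \left(-90\right) 8 \cdot 20 = - 4 \left(\left(-720\right) 20\right) = \left(-4\right) \left(-14400\right) = 57600$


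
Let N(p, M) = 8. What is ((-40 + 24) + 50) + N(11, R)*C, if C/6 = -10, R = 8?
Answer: -446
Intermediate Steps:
C = -60 (C = 6*(-10) = -60)
((-40 + 24) + 50) + N(11, R)*C = ((-40 + 24) + 50) + 8*(-60) = (-16 + 50) - 480 = 34 - 480 = -446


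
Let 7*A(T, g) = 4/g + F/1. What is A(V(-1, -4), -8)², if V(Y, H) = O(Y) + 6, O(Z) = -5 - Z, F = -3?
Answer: ¼ ≈ 0.25000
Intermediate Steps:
V(Y, H) = 1 - Y (V(Y, H) = (-5 - Y) + 6 = 1 - Y)
A(T, g) = -3/7 + 4/(7*g) (A(T, g) = (4/g - 3/1)/7 = (4/g - 3*1)/7 = (4/g - 3)/7 = (-3 + 4/g)/7 = -3/7 + 4/(7*g))
A(V(-1, -4), -8)² = ((⅐)*(4 - 3*(-8))/(-8))² = ((⅐)*(-⅛)*(4 + 24))² = ((⅐)*(-⅛)*28)² = (-½)² = ¼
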